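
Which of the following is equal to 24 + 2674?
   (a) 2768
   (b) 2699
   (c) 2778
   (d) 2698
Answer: d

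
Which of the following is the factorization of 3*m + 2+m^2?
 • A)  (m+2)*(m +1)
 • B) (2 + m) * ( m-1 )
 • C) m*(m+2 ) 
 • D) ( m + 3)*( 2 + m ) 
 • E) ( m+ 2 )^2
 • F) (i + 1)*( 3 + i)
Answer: A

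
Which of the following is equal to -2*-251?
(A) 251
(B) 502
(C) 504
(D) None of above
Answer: B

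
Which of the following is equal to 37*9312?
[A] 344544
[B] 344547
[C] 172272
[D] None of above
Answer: A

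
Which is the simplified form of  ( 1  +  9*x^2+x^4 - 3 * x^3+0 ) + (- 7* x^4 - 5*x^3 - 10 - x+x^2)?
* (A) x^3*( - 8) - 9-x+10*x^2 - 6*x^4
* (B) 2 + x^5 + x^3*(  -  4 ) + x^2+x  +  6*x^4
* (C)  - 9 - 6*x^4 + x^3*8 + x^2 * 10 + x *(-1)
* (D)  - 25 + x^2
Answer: A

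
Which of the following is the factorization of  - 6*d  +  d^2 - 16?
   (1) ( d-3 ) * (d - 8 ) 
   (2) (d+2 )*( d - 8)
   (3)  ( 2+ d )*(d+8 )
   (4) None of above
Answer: 2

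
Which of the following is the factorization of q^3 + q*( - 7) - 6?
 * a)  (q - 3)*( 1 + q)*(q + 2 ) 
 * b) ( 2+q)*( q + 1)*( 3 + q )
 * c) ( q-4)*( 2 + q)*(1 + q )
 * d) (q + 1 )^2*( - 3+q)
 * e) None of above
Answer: a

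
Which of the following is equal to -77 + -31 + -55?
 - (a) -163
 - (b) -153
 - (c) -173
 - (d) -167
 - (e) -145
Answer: a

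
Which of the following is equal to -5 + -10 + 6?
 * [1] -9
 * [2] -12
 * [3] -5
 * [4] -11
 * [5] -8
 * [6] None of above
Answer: 1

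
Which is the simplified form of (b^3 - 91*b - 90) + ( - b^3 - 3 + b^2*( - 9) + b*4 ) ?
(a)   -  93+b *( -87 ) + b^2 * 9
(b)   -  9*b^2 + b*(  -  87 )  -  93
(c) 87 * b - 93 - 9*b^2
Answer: b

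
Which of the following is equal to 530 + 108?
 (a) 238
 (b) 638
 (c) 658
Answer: b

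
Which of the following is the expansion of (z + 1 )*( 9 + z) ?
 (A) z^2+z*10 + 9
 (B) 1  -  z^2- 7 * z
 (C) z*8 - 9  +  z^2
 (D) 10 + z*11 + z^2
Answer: A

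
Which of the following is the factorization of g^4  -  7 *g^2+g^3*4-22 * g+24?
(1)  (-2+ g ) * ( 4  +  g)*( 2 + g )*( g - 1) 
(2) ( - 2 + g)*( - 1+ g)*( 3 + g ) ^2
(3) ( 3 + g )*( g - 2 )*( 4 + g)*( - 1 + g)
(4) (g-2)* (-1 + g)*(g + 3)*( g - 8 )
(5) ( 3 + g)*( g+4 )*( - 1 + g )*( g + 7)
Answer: 3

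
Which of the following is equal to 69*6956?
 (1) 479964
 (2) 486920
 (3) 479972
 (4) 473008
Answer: 1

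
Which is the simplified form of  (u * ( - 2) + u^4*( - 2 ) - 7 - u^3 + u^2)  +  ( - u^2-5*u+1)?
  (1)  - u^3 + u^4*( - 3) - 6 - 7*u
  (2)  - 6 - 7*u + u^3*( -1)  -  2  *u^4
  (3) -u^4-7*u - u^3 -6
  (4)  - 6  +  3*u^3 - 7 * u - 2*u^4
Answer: 2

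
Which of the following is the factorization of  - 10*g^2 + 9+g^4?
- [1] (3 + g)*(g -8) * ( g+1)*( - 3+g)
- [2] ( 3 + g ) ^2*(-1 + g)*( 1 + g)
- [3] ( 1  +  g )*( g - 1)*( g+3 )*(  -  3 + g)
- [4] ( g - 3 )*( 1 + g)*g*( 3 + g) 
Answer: 3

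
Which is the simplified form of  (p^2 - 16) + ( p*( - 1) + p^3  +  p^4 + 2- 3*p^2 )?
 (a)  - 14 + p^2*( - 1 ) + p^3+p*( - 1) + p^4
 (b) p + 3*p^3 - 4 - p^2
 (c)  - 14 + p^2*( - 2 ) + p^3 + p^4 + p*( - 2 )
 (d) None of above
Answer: d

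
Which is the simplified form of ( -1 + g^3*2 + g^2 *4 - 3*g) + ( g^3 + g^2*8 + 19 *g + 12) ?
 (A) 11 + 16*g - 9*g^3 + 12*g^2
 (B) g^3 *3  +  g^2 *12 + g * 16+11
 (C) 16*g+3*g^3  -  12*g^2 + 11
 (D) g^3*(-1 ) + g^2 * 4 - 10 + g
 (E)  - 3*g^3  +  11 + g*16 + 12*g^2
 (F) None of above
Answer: B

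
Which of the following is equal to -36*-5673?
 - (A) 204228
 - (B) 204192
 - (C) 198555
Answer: A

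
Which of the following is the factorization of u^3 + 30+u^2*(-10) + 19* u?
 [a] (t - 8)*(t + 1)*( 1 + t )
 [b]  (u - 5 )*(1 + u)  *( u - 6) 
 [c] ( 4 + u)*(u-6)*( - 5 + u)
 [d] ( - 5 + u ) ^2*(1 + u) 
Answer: b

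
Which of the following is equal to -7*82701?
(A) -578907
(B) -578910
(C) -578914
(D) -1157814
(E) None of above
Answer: A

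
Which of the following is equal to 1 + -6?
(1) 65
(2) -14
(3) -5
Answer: 3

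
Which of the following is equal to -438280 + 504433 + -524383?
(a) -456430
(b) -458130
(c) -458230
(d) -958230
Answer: c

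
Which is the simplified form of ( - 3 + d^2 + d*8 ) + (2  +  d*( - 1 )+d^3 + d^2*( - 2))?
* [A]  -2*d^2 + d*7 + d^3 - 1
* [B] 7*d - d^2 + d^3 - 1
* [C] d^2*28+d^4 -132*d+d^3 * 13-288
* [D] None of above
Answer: B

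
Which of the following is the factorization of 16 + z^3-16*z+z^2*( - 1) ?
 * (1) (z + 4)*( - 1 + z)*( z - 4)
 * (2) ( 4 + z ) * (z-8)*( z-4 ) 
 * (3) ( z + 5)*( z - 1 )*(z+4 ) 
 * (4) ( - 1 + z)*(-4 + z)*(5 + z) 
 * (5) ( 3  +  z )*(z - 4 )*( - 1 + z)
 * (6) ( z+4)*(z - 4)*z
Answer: 1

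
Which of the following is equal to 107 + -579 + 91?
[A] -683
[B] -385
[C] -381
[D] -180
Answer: C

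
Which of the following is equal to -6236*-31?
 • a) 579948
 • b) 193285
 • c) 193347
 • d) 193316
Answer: d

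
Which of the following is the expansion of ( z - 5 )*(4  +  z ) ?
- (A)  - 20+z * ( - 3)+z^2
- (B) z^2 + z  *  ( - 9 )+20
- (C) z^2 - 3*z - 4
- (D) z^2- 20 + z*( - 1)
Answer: D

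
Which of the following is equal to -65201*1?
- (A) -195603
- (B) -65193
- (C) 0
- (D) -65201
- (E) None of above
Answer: D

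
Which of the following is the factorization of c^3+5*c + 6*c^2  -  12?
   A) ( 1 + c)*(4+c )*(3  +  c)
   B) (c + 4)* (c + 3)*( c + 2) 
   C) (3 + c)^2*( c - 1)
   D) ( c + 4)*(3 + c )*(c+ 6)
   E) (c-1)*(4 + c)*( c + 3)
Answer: E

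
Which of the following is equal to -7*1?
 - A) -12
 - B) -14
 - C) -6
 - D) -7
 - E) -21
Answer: D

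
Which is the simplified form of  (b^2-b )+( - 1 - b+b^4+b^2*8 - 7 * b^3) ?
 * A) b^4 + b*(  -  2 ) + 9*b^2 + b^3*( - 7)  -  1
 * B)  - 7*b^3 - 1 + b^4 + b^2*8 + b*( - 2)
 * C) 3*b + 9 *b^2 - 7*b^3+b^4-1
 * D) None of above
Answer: A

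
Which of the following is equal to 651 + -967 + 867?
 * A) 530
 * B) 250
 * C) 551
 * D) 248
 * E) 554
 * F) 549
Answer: C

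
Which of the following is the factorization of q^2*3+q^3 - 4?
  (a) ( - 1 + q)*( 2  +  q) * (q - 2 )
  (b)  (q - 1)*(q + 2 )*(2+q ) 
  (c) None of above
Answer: b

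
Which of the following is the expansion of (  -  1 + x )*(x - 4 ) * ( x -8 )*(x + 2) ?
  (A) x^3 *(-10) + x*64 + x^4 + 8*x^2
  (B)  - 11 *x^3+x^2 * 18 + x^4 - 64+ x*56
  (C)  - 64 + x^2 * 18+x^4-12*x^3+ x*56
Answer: B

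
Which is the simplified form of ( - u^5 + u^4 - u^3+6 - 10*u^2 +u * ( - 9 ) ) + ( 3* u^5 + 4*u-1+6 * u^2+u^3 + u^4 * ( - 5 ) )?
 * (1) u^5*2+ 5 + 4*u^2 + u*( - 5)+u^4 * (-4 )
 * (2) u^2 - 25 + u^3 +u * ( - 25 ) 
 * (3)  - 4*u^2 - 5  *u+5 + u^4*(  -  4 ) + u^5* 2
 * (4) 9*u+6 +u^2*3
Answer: 3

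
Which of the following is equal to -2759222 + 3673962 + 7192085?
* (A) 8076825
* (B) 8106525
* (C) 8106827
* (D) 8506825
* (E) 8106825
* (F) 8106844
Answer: E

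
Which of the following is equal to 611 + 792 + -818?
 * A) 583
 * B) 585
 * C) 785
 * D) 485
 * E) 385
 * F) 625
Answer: B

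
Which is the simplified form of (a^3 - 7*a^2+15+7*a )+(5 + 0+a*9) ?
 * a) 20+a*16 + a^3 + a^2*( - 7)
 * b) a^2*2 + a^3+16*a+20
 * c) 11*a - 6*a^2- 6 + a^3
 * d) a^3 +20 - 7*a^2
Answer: a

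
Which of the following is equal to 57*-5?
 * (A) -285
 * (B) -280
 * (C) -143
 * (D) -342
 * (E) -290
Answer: A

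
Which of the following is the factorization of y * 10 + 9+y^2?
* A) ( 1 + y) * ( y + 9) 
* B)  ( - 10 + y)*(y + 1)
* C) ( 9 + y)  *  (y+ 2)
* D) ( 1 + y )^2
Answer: A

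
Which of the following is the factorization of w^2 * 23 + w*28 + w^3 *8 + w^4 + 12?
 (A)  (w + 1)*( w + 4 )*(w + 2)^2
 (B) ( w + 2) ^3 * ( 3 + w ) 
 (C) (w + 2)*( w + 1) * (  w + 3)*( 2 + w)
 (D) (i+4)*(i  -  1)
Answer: C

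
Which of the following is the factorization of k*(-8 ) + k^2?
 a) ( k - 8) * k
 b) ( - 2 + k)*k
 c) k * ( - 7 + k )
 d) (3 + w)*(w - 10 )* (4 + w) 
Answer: a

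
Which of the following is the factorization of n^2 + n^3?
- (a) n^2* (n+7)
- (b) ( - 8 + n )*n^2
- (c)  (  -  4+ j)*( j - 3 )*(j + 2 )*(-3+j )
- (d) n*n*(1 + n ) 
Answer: d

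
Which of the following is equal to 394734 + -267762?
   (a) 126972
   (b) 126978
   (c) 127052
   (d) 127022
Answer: a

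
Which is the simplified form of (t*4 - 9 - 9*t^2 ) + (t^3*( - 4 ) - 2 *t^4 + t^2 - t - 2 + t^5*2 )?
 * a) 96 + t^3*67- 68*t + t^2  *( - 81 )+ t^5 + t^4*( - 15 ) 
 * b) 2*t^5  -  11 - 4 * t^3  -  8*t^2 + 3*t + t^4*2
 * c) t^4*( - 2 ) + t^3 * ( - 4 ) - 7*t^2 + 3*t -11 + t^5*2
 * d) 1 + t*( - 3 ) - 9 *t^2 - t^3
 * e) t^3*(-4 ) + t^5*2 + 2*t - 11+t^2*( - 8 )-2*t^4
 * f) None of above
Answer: f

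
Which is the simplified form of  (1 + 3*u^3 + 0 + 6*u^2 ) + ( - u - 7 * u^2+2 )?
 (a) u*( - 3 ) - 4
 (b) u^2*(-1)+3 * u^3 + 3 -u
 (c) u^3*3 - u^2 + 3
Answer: b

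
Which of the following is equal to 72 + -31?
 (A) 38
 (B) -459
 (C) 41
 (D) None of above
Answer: C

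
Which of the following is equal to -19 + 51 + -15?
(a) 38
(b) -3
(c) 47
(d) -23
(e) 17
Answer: e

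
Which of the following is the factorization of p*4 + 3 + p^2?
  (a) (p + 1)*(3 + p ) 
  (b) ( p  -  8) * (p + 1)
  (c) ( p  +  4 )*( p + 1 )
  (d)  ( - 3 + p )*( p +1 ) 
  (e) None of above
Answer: a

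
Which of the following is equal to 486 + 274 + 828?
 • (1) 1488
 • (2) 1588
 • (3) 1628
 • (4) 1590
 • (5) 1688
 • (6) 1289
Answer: 2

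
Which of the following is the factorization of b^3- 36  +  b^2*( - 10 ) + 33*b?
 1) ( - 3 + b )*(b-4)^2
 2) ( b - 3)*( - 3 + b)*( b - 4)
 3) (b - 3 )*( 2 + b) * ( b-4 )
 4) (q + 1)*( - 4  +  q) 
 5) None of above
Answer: 2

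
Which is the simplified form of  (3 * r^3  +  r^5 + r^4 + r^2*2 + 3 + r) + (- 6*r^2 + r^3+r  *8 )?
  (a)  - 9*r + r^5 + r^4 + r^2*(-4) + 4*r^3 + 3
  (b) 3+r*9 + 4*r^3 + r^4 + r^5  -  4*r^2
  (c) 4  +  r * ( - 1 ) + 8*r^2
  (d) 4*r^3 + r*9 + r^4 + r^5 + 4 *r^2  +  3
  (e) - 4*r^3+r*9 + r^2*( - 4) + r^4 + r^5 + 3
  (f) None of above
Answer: b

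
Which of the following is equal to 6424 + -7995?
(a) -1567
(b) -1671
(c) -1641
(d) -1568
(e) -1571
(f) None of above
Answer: e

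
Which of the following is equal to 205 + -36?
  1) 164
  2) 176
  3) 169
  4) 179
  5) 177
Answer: 3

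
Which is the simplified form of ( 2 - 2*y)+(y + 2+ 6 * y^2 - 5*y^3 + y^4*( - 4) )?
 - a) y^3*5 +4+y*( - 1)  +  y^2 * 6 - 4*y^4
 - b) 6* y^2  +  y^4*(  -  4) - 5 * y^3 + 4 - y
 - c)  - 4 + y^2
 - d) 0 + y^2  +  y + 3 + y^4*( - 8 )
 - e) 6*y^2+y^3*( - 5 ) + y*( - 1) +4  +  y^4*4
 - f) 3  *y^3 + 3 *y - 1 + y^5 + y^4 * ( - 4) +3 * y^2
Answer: b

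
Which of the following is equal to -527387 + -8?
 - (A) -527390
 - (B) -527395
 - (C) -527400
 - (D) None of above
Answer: B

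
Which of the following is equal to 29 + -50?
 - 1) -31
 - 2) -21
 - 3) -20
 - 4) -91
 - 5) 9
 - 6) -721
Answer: 2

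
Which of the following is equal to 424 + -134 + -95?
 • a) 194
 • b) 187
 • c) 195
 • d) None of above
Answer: c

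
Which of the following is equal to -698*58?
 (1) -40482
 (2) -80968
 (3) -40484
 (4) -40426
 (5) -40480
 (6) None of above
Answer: 3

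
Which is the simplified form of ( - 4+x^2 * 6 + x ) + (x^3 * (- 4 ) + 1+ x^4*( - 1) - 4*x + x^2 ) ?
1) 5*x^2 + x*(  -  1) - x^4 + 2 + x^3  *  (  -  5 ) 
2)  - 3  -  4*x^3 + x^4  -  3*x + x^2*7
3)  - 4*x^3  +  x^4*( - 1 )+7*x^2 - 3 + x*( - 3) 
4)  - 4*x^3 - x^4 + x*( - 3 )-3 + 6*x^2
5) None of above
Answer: 3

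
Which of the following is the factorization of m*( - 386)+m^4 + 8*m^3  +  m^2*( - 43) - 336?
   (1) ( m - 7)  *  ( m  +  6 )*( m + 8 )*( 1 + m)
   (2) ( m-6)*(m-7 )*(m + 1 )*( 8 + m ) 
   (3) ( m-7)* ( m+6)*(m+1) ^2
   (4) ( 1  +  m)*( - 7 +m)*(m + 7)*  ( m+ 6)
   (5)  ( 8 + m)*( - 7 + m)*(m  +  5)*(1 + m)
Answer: 1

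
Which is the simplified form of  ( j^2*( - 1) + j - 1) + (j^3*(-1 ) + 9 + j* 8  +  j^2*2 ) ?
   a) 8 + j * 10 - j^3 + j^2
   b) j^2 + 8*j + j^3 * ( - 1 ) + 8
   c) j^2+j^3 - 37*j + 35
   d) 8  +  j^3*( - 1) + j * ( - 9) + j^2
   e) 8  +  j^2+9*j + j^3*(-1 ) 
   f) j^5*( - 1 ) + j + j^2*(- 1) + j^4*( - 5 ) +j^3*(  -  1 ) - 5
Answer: e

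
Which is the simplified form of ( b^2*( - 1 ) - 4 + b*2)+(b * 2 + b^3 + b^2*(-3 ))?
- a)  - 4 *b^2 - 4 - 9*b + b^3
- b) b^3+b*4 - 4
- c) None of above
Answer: c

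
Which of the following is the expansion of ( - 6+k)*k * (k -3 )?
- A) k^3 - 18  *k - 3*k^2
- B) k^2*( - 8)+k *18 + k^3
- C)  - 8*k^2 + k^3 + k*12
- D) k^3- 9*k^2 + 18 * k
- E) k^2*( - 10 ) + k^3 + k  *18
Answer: D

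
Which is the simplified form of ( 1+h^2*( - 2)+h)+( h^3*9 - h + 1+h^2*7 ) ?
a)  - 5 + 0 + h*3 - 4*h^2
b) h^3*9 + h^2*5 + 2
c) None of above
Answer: b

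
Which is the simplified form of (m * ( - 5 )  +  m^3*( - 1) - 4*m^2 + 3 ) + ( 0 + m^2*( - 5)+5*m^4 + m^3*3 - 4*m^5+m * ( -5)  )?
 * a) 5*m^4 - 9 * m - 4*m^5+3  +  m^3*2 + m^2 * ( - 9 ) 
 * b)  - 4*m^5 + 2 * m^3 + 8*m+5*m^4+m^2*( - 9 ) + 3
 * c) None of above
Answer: c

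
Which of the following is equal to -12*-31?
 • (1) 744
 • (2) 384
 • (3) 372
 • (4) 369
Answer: 3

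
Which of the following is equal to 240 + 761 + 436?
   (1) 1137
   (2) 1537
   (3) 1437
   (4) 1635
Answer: 3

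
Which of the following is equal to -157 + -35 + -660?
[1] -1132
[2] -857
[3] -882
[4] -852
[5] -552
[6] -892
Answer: 4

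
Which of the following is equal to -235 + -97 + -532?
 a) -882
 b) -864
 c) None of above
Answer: b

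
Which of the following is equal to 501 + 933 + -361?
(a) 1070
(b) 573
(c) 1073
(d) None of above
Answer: c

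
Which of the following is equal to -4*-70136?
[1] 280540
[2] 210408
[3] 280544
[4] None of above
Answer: 3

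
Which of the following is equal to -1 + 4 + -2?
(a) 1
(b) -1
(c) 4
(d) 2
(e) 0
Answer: a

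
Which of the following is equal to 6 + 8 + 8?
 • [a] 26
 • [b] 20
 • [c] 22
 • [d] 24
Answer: c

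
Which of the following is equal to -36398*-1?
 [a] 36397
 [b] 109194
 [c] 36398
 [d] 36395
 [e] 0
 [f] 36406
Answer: c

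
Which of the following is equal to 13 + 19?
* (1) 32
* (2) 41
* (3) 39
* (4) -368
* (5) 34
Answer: 1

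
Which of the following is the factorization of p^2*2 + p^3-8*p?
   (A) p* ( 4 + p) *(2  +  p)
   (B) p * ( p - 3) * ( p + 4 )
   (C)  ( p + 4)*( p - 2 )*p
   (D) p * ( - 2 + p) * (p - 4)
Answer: C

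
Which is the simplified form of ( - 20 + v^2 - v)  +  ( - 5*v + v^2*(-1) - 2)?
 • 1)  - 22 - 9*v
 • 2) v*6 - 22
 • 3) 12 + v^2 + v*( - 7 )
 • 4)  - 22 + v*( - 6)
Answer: 4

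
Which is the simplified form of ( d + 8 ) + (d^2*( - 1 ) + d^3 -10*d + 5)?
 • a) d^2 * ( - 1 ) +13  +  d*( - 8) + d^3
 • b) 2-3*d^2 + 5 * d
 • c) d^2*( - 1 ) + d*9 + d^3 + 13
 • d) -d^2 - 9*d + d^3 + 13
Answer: d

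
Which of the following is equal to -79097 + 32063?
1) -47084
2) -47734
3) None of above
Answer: 3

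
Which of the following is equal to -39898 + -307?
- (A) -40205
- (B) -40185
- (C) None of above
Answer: A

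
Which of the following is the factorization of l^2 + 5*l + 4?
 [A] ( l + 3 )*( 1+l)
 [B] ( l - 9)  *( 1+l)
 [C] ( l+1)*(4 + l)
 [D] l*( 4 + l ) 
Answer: C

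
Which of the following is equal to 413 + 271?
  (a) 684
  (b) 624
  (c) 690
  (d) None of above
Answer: a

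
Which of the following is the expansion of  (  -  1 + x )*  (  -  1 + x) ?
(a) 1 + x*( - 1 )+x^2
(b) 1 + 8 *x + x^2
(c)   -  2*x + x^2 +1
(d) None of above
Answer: c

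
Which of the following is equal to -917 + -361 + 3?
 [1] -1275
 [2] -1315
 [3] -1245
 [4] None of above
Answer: 1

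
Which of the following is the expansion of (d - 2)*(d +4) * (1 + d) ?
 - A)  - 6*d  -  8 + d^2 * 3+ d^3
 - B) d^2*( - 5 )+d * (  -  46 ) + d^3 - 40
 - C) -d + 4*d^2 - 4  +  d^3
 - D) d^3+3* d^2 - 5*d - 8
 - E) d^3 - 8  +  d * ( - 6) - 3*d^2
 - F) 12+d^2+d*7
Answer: A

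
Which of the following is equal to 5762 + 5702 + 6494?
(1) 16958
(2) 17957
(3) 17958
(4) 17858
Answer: 3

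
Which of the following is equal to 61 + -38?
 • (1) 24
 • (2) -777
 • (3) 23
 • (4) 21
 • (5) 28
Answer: 3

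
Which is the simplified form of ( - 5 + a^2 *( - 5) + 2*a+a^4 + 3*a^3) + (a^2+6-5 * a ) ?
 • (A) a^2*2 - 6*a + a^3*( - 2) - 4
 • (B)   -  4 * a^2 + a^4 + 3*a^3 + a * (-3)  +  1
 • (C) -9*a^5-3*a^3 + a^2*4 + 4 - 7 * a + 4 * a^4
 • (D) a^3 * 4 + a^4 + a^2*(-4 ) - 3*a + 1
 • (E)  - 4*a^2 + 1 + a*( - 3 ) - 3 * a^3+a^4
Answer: B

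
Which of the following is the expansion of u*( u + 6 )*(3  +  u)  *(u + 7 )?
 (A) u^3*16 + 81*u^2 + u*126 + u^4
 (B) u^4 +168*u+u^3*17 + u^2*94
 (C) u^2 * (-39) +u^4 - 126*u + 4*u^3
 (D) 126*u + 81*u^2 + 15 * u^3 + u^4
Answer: A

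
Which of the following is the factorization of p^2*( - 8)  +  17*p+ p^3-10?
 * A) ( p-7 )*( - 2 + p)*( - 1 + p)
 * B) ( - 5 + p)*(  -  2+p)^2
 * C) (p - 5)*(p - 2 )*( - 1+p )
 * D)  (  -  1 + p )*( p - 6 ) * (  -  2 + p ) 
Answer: C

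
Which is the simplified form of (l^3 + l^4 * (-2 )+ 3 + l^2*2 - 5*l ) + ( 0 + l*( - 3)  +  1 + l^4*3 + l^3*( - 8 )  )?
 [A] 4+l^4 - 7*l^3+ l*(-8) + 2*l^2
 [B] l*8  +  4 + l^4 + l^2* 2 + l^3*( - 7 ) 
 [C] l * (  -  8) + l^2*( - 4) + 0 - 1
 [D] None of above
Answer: A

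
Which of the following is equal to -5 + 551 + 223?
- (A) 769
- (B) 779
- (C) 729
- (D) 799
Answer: A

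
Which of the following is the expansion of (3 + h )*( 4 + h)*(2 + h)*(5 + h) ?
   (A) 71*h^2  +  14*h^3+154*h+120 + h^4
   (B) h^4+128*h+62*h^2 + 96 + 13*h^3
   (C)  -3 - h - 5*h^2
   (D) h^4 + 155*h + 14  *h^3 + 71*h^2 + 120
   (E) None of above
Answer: A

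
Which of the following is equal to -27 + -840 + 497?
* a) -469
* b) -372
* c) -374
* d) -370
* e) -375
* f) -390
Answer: d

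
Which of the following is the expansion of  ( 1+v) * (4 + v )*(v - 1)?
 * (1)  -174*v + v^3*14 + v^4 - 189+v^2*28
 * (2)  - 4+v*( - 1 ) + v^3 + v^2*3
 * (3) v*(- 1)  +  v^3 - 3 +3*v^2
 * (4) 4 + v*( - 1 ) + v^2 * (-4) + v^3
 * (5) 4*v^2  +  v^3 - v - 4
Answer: 5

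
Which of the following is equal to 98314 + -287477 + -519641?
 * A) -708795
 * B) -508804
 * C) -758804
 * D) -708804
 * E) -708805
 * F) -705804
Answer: D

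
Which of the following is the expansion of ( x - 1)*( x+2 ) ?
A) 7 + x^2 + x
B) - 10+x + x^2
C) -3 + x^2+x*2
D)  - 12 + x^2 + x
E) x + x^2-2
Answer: E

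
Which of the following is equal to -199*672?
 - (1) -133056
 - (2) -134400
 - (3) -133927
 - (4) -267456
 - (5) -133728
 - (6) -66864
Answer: 5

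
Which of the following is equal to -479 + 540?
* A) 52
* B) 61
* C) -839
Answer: B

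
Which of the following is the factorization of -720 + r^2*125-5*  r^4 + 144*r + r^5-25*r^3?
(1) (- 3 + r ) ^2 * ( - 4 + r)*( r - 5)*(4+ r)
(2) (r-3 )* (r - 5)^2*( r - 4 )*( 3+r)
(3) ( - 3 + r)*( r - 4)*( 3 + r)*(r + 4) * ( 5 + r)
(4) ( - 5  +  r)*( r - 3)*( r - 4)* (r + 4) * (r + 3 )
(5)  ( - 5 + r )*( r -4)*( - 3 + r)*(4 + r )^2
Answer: 4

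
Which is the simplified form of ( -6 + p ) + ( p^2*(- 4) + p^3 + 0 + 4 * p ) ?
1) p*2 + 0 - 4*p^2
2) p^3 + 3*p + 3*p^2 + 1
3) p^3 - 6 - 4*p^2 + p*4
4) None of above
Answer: 4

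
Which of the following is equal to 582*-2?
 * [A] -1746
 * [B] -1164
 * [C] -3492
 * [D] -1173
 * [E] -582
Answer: B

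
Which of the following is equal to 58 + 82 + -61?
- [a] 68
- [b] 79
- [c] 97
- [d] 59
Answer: b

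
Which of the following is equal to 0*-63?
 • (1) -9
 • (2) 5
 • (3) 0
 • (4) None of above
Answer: 3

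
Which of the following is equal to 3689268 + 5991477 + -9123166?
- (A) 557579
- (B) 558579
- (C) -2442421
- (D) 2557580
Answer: A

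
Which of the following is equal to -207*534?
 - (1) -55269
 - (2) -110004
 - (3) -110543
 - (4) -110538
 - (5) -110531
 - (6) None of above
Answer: 4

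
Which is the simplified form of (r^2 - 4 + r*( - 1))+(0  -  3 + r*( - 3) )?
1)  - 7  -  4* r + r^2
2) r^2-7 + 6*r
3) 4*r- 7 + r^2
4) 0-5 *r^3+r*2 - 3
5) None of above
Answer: 1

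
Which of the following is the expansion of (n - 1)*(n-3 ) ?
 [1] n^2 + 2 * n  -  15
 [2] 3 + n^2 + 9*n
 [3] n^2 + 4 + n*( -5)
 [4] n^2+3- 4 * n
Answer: 4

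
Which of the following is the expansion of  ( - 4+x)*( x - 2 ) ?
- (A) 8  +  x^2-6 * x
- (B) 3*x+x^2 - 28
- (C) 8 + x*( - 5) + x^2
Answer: A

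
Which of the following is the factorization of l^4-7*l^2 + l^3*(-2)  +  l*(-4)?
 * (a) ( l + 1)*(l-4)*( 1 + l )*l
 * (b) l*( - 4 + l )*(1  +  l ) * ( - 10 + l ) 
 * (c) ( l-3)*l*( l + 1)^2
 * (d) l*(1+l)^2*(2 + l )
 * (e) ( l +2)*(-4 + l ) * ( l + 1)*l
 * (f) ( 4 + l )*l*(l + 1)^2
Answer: a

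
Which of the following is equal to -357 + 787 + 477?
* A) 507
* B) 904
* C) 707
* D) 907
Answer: D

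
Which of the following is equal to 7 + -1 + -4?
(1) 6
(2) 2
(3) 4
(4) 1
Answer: 2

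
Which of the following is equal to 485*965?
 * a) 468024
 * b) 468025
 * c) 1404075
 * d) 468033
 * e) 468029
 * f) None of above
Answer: b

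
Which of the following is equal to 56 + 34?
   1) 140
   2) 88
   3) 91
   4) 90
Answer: 4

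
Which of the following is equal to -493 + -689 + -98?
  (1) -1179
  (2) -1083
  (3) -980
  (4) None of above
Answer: 4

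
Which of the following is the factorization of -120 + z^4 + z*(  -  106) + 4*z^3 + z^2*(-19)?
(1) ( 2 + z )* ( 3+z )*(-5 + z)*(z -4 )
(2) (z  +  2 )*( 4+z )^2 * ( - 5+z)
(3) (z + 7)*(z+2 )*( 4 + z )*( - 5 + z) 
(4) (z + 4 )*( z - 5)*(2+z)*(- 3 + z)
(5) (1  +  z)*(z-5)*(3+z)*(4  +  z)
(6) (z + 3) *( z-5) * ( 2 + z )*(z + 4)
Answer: 6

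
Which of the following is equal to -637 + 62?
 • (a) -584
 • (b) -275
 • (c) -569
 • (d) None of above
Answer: d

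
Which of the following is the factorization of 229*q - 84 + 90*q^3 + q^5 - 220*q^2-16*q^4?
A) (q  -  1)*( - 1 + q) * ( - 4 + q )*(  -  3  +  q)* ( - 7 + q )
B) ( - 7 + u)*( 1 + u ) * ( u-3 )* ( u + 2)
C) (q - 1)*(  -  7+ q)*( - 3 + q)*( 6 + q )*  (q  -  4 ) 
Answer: A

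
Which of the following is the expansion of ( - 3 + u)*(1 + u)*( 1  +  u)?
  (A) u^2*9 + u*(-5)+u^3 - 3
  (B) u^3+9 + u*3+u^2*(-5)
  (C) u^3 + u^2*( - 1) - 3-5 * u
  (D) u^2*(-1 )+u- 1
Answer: C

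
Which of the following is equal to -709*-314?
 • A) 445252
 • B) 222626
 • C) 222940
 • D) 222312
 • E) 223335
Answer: B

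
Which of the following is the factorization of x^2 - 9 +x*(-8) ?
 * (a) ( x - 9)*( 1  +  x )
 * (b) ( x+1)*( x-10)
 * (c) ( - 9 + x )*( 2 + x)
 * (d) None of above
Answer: a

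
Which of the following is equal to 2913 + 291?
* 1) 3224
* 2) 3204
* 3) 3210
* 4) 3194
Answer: 2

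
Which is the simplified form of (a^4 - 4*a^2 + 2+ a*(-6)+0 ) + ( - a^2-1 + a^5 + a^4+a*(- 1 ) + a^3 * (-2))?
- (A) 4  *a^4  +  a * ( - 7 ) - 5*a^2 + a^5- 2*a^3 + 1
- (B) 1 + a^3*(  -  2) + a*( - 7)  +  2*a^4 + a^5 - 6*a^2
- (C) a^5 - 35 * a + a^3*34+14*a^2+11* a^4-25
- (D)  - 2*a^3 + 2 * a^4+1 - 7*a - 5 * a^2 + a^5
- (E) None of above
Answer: D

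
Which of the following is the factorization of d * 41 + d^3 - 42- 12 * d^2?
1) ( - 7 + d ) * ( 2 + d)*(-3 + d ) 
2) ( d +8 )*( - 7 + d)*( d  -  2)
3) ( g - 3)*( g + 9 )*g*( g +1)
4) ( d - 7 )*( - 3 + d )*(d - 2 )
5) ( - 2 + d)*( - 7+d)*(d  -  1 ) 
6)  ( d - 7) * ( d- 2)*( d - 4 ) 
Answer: 4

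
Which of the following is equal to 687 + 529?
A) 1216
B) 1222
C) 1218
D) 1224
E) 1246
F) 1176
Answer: A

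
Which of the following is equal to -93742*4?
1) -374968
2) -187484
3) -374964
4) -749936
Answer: 1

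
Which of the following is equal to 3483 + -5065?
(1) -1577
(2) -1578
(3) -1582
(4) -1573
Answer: 3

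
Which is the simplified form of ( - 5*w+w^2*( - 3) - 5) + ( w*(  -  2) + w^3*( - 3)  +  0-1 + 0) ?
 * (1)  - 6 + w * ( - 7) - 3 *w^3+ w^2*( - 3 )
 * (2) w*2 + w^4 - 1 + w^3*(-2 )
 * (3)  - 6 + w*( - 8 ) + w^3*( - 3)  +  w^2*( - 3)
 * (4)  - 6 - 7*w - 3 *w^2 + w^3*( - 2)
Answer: 1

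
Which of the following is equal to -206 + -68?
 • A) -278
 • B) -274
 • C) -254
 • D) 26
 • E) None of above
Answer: B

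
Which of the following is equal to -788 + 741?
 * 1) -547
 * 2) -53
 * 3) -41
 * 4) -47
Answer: 4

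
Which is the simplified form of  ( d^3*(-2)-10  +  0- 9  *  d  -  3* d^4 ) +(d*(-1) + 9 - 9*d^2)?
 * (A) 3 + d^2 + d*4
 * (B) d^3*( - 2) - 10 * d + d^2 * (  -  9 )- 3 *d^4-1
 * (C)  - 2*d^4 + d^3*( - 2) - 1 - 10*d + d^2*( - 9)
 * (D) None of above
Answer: B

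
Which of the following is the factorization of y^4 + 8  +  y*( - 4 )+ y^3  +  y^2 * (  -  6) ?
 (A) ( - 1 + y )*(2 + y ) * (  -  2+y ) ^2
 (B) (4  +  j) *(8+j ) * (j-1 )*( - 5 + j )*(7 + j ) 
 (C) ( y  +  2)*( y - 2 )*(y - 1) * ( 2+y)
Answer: C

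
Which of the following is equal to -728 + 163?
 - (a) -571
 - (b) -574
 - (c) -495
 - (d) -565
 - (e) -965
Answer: d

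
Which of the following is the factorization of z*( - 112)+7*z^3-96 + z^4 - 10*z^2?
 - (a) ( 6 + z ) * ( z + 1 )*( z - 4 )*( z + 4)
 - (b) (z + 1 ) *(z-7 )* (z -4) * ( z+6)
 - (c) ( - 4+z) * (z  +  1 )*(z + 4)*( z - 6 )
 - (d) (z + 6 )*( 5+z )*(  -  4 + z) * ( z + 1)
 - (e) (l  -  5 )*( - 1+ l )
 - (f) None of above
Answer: a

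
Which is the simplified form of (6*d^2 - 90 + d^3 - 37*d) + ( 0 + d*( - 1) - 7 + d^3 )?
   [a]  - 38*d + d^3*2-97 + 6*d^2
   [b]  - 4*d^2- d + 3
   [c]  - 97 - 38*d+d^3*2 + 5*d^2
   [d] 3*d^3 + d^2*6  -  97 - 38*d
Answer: a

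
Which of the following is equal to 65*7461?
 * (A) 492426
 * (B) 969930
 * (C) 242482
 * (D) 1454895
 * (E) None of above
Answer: E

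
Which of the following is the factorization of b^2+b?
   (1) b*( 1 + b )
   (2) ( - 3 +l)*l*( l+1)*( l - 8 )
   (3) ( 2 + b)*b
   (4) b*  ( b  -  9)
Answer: 1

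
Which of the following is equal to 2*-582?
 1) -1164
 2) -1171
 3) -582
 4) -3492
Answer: 1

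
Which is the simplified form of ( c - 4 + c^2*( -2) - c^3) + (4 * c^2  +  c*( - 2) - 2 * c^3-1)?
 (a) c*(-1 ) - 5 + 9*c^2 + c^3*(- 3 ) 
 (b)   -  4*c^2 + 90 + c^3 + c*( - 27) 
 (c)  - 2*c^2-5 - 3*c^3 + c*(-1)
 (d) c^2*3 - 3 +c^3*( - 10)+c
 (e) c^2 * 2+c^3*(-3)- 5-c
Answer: e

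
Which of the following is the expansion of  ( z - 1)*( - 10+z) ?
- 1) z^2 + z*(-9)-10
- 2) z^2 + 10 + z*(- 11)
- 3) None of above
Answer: 2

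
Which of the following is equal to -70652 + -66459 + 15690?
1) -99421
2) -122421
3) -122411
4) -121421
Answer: 4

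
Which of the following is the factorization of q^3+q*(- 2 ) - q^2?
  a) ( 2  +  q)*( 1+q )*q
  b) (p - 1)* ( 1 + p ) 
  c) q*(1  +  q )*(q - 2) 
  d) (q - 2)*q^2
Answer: c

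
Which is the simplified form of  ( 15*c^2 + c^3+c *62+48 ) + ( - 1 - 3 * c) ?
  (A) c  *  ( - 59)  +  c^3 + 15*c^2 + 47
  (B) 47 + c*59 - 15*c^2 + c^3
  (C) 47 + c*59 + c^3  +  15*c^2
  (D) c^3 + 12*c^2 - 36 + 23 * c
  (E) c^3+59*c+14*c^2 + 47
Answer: C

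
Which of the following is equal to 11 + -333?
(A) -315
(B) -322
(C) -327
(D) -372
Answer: B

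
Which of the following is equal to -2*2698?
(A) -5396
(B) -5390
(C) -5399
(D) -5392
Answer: A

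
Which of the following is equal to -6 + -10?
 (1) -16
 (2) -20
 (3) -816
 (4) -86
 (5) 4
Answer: 1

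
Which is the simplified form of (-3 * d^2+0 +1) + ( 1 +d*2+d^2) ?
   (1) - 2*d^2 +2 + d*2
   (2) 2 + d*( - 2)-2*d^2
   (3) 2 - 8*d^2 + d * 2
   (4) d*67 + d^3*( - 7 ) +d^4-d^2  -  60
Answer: 1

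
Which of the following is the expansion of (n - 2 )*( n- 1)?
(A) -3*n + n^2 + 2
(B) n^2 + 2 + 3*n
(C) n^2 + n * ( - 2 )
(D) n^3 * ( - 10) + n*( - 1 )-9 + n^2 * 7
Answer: A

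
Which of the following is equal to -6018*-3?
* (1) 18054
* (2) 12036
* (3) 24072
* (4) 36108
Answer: 1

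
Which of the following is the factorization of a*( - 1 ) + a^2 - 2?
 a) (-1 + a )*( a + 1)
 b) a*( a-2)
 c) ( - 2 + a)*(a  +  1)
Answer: c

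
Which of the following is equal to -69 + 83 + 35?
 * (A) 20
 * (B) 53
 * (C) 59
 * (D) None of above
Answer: D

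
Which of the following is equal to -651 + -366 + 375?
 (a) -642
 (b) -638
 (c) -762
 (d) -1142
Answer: a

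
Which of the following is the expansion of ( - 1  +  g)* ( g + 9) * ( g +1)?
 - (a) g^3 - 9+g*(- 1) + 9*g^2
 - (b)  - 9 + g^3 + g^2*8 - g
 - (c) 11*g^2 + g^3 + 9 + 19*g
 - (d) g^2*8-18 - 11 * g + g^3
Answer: a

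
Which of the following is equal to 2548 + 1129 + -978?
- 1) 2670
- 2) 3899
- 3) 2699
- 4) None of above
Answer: 3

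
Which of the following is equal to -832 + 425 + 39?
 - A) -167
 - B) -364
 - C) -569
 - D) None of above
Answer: D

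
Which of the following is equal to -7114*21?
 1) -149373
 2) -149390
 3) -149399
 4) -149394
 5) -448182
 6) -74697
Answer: 4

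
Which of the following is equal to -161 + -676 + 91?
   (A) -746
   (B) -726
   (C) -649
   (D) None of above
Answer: A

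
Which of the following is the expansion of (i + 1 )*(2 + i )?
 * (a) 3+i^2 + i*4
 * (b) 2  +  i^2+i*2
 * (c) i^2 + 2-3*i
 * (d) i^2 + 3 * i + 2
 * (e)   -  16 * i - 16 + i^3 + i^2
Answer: d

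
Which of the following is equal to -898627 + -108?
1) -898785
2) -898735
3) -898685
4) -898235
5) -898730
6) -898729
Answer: 2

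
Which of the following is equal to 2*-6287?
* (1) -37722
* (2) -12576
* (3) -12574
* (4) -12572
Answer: 3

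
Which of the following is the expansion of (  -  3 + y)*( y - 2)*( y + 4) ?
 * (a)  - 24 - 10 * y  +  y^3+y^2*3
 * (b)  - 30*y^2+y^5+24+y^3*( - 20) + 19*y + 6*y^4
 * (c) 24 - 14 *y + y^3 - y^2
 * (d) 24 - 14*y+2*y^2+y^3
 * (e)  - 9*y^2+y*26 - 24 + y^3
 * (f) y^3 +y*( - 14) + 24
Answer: c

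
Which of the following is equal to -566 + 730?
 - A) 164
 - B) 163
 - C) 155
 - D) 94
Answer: A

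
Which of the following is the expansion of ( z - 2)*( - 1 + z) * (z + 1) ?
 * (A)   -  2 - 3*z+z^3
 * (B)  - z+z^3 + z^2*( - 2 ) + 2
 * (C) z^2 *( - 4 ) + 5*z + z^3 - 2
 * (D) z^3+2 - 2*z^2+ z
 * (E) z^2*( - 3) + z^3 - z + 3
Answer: B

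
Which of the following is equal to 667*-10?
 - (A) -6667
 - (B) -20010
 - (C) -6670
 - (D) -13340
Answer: C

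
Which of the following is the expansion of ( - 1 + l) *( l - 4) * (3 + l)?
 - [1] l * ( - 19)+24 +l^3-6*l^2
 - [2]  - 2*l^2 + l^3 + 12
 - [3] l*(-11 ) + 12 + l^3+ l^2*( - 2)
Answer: 3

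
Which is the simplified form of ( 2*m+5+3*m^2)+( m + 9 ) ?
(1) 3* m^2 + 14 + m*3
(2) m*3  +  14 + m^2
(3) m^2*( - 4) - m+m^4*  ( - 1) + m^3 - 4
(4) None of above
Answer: 1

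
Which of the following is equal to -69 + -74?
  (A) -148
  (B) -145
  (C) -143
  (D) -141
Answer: C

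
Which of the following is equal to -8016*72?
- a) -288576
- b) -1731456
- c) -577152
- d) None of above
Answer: c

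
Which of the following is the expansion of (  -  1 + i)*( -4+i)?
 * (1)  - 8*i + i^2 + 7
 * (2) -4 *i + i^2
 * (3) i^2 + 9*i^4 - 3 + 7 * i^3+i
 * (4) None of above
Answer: 4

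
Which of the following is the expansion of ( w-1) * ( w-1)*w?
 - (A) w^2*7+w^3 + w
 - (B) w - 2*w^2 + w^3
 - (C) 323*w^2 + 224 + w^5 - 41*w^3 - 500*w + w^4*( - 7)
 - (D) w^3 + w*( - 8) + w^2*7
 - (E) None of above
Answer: B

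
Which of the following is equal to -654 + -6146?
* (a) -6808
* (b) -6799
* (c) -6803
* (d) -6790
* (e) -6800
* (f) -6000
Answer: e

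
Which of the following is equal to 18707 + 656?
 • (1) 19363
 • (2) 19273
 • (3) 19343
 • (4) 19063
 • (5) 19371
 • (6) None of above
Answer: 1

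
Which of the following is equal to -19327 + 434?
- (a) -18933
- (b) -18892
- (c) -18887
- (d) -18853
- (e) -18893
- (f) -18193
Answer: e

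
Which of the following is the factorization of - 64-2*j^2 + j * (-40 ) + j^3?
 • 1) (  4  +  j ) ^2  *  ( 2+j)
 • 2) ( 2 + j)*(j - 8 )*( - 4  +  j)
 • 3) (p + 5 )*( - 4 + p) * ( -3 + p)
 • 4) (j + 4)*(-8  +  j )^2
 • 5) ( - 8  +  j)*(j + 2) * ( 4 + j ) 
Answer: 5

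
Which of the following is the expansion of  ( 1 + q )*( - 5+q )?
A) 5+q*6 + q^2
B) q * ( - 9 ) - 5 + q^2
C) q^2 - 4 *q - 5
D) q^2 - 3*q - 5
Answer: C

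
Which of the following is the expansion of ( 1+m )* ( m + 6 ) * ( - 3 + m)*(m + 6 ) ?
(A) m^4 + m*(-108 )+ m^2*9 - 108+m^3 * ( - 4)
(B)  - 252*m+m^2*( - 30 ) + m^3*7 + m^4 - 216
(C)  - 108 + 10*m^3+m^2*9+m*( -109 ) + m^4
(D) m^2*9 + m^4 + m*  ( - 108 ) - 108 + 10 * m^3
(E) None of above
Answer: D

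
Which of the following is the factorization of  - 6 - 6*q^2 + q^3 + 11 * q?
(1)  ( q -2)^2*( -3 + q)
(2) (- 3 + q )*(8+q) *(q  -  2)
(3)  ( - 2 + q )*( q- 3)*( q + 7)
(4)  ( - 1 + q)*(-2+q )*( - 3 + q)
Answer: 4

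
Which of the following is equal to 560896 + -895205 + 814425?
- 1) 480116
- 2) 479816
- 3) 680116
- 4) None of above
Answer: 1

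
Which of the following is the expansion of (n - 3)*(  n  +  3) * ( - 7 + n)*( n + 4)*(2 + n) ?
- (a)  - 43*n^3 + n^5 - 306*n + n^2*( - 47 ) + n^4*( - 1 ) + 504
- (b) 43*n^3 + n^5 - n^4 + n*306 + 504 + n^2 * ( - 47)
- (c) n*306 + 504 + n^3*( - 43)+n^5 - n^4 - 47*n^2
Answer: c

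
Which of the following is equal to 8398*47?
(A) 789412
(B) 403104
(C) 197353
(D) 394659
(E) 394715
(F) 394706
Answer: F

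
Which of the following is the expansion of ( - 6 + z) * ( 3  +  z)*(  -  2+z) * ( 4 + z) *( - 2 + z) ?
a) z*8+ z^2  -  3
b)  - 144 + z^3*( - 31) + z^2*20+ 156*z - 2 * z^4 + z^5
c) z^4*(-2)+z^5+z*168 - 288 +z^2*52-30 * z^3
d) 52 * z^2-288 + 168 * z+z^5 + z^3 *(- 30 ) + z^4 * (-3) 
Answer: d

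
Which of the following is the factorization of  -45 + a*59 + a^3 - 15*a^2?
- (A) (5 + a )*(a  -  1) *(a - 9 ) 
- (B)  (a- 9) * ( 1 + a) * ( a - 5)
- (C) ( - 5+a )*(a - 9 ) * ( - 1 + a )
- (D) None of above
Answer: C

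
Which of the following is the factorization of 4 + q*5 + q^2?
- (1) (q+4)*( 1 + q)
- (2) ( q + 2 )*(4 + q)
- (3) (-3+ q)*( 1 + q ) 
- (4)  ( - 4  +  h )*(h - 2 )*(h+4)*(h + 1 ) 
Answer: 1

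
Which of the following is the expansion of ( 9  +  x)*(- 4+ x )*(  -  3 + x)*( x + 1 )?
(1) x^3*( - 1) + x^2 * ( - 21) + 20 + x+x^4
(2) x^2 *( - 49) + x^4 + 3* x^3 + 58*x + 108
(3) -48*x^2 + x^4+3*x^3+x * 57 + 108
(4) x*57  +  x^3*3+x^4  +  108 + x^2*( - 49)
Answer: 4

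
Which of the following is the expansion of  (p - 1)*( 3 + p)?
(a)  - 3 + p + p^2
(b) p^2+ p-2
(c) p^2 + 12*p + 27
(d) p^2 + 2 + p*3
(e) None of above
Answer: e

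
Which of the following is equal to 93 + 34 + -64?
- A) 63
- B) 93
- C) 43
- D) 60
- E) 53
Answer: A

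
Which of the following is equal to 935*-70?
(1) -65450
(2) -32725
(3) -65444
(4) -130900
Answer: 1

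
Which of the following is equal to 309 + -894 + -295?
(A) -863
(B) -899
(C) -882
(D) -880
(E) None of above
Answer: D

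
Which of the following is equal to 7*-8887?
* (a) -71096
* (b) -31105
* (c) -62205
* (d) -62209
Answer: d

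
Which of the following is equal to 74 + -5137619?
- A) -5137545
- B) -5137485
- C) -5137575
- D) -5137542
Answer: A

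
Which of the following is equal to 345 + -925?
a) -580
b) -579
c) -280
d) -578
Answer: a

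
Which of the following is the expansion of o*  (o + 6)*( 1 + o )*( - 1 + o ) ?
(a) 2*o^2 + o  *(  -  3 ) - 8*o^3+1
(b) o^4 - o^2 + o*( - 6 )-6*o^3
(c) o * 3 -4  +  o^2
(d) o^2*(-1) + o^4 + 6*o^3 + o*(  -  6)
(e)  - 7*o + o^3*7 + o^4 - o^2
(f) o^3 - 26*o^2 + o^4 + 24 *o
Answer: d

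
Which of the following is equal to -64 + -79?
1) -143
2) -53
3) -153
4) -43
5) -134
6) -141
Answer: 1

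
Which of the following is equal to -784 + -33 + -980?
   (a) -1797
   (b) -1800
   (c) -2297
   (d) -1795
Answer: a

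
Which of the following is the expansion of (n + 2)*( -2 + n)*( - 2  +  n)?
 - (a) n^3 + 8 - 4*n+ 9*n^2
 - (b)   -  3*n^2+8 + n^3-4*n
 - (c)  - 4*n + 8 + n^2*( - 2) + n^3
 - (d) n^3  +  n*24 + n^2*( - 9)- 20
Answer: c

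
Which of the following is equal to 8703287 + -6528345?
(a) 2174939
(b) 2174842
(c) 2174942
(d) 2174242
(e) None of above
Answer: c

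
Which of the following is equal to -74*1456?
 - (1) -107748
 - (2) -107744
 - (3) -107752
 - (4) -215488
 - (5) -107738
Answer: 2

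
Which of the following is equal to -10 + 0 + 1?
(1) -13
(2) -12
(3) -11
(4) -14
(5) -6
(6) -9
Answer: 6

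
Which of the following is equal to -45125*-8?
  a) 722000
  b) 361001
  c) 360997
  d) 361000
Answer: d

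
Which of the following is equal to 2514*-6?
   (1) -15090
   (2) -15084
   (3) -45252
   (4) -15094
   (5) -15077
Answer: 2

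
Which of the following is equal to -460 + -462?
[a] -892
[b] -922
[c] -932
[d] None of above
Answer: b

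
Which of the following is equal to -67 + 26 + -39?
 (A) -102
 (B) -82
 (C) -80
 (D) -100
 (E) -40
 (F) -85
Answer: C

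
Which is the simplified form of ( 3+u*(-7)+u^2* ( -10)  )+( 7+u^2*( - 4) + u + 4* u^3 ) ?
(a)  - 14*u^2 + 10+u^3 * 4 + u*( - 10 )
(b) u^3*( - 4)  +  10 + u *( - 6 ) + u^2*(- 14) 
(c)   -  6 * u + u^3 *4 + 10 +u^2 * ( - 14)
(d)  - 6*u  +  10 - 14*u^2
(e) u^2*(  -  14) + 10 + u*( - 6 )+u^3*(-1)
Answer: c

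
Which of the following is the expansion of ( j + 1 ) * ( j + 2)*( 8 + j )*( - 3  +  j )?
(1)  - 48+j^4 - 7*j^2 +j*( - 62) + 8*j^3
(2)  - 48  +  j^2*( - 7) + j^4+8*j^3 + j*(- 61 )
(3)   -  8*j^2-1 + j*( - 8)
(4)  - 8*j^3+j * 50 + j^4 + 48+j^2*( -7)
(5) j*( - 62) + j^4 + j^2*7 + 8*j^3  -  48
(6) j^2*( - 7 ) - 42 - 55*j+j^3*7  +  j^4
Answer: 1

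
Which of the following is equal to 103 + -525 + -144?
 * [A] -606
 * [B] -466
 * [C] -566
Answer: C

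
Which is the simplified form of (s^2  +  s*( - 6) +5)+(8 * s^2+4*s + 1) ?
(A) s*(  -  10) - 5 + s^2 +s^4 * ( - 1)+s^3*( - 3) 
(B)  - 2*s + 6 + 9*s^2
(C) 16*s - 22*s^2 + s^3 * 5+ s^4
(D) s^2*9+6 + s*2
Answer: B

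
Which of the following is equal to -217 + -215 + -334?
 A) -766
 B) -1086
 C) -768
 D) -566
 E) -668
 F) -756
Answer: A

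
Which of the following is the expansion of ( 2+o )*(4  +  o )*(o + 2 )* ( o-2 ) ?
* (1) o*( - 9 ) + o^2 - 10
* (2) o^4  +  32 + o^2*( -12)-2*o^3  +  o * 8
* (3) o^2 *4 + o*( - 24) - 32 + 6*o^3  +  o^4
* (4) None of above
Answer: 3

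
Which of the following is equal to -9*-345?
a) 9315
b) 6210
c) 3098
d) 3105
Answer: d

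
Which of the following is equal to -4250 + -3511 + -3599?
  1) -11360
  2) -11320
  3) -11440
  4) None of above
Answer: 1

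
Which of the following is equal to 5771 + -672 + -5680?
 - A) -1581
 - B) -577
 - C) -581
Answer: C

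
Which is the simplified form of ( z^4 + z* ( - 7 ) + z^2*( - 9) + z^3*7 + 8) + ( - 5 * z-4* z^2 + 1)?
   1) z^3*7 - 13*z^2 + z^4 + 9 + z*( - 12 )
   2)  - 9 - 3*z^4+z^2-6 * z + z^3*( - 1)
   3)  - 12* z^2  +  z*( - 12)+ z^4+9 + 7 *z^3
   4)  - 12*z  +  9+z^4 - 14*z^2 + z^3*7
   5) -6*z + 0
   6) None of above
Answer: 1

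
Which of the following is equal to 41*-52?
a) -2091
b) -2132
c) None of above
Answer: b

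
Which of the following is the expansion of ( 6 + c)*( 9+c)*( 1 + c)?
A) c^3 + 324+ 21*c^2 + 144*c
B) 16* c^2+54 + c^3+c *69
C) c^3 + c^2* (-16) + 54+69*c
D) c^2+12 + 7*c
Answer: B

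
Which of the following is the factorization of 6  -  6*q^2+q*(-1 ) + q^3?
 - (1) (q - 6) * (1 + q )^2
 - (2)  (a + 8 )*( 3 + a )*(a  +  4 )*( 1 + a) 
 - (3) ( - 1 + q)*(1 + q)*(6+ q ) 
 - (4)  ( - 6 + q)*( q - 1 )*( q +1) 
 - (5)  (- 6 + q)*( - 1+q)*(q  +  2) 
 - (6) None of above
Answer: 4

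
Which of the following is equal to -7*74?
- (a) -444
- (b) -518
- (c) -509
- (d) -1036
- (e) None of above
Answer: b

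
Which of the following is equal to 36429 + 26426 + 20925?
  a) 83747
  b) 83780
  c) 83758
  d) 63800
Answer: b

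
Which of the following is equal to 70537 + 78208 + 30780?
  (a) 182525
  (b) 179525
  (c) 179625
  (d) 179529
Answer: b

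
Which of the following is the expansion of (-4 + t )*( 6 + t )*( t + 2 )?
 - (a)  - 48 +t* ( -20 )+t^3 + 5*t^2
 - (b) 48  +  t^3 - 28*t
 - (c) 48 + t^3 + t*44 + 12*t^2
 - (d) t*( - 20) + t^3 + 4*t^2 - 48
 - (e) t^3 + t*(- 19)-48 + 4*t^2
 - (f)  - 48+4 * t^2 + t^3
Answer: d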